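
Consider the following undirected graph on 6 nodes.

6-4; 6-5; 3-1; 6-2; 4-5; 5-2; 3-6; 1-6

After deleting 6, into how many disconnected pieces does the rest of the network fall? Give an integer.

Without 6, the remaining ties split the others into: {2, 4, 5}; {1, 3}.
That's 2 separate components.

2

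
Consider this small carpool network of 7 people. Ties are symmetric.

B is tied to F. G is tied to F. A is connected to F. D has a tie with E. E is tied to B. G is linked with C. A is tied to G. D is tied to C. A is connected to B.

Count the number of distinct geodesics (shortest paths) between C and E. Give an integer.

The shortest distance is 2, and the only length-2 path is C–D–E. So there is exactly 1 shortest path.

1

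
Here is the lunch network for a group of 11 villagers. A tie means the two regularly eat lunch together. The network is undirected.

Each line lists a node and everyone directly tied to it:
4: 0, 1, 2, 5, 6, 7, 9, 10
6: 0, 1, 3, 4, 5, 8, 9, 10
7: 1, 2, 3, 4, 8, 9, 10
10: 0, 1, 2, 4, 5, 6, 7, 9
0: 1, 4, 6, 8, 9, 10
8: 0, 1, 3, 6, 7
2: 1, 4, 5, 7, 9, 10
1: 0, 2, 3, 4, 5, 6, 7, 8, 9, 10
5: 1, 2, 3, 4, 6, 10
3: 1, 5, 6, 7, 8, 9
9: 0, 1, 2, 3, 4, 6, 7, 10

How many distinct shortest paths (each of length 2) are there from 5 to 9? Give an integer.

The shortest distance is 2. The length-2 paths are: 5–3–9; 5–1–9; 5–4–9; 5–2–9; 5–10–9; 5–6–9.
That gives 6 distinct shortest paths.

6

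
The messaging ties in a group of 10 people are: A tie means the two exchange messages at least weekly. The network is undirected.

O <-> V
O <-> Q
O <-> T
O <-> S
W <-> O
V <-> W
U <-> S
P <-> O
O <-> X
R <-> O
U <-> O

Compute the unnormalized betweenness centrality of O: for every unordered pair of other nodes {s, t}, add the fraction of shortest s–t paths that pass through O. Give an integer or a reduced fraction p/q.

Pairs whose geodesics pass through O — Q–W: 1; Q–S: 1; Q–V: 1; Q–R: 1; Q–X: 1; Q–P: 1; Q–T: 1; Q–U: 1; W–S: 1; W–R: 1; W–X: 1; W–P: 1; W–T: 1; W–U: 1 … (+20 more pairs).
All other pairs contribute 0.
Summing the contributions gives betweenness(O) = 34.

34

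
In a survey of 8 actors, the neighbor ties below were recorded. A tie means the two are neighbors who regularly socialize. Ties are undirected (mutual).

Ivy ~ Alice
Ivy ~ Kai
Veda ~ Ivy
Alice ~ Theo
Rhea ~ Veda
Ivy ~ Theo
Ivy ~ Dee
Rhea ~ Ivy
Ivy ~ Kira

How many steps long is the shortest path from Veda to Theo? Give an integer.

One shortest route is Veda – Ivy – Theo, which uses 2 edges, and Veda and Theo are not directly tied, so nothing shorter exists. So d(Veda,Theo) = 2.

2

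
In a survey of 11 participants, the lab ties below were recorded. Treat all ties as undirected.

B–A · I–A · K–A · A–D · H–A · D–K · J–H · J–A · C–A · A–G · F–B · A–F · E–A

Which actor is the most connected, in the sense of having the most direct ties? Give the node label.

A

Degrees — A:10, B:2, C:1, D:2, E:1, F:2, G:1, H:2, I:1, J:2, K:2.
The maximum is 10, attained only by A.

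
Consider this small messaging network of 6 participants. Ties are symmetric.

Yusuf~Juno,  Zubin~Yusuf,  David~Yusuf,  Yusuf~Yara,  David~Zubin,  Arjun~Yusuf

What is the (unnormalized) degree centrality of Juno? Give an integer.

Juno is directly tied to Yusuf. That is 1 neighbor, so the degree of Juno is 1.

1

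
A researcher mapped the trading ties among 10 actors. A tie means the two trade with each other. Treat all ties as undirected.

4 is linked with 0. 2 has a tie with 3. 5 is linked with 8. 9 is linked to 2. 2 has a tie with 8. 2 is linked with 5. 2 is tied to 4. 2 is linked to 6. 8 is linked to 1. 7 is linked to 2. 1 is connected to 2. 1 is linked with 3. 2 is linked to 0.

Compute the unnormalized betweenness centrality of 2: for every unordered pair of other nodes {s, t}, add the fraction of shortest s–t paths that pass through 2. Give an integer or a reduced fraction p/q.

Pairs whose geodesics pass through 2 — 1–7: 1; 1–9: 1; 1–4: 1; 1–6: 1; 1–0: 1; 1–5: 1/2; 3–7: 1; 3–9: 1; 3–4: 1; 3–6: 1; 3–0: 1; 3–5: 1; 3–8: 1/2; 7–9: 1 … (+18 more pairs).
All other pairs contribute 0.
Summing the contributions gives betweenness(2) = 31.

31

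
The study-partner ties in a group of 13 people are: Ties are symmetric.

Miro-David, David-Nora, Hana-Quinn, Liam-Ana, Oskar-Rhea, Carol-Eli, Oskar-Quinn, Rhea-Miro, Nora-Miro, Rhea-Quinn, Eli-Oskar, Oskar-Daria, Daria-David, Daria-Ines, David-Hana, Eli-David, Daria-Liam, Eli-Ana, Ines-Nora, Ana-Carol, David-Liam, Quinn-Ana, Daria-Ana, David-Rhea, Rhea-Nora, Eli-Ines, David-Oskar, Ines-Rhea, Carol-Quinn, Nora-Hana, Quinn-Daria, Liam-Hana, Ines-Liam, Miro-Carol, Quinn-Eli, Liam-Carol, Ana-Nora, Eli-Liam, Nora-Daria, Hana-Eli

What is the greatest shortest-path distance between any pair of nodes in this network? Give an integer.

Eccentricity of each node (its greatest distance to any other): Ana:2, Carol:2, Daria:2, David:2, Eli:2, Hana:2, Ines:2, Liam:2, Miro:2, Nora:2, Oskar:2, Quinn:2, Rhea:2.
The maximum eccentricity is 2, realized for instance by the pair Ines–Oskar via Ines – Eli – Oskar. So the diameter is 2.

2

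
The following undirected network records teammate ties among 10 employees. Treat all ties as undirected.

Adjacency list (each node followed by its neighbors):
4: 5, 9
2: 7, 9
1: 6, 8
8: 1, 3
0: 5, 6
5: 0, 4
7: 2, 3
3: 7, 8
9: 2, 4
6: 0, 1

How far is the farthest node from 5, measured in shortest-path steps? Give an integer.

5

Distances from 5: 0:1, 1:3, 2:3, 3:5, 4:1, 6:2, 7:4, 8:4, 9:2.
The largest is 5 (to 3), so the eccentricity of 5 is 5.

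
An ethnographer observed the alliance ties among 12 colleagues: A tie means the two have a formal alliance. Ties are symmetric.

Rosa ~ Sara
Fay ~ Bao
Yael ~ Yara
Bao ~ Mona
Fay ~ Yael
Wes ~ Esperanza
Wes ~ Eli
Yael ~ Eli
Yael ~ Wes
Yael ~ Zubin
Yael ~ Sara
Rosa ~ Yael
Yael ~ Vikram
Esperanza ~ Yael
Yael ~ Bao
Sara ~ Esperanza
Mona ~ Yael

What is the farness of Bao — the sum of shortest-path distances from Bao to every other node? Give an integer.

Distances from Bao: Eli:2, Esperanza:2, Fay:1, Mona:1, Rosa:2, Sara:2, Vikram:2, Wes:2, Yael:1, Yara:2, Zubin:2.
Sum = 2 + 2 + 1 + 1 + 2 + 2 + 2 + 2 + 1 + 2 + 2 = 19.

19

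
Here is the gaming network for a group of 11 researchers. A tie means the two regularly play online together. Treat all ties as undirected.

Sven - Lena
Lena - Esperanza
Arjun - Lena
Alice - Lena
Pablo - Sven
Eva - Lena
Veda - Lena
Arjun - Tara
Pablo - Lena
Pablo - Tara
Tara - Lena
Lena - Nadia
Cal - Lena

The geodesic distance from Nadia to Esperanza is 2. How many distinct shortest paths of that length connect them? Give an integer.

1

The shortest distance is 2, and the only length-2 path is Nadia–Lena–Esperanza. So there is exactly 1 shortest path.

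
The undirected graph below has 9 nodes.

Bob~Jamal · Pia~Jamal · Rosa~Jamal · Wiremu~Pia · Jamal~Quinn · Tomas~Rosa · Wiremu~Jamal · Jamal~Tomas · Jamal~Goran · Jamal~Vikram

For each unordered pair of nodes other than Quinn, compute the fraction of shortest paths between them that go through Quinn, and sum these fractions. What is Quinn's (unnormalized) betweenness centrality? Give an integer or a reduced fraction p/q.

0

No shortest path between any pair of other nodes passes through Quinn.
Summing the contributions gives betweenness(Quinn) = 0.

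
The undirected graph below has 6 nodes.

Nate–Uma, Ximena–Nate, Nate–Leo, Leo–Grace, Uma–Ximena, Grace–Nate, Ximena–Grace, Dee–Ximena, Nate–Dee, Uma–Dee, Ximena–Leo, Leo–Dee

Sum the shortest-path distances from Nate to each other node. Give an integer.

Distances from Nate: Dee:1, Grace:1, Leo:1, Uma:1, Ximena:1.
Sum = 1 + 1 + 1 + 1 + 1 = 5.

5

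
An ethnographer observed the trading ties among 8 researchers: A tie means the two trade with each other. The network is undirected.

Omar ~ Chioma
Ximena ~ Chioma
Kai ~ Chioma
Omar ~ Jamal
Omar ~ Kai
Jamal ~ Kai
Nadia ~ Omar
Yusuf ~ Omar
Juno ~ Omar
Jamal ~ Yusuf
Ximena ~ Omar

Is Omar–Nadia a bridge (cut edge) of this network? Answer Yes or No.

Without the Omar–Nadia edge there is no alternate route between Omar and Nadia, so the network disconnects. It is a bridge.

Yes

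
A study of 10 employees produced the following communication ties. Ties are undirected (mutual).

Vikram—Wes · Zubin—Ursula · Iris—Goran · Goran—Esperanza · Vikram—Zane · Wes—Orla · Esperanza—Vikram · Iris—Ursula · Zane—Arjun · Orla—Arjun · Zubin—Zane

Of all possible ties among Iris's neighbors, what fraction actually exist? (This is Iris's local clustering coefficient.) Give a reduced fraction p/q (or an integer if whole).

0

Iris's neighbors: Goran and Ursula (k = 2).
Possible neighbor pairs: C(2,2) = 1. Edges among them: none → e = 0.
Clustering(Iris) = 0/1.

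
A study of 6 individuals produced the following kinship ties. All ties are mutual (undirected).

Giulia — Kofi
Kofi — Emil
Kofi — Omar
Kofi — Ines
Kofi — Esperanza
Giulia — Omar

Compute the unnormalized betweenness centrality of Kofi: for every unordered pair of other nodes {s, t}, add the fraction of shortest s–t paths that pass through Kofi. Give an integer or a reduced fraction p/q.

Pairs whose geodesics pass through Kofi — Emil–Giulia: 1; Emil–Ines: 1; Emil–Esperanza: 1; Emil–Omar: 1; Giulia–Ines: 1; Giulia–Esperanza: 1; Ines–Esperanza: 1; Ines–Omar: 1; Esperanza–Omar: 1.
All other pairs contribute 0.
Summing the contributions gives betweenness(Kofi) = 9.

9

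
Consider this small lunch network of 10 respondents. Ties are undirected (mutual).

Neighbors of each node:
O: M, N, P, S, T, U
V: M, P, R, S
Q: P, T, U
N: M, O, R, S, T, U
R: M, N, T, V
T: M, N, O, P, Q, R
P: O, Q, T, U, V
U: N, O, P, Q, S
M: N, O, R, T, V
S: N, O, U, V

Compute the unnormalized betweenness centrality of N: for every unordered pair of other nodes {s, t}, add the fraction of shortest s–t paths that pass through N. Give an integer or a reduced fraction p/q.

Pairs whose geodesics pass through N — S–R: 1/2; S–M: 1/3; S–T: 1/2; R–U: 1; R–O: 1/3; M–U: 1/2; U–T: 1/4.
All other pairs contribute 0.
Summing the contributions gives betweenness(N) = 41/12.

41/12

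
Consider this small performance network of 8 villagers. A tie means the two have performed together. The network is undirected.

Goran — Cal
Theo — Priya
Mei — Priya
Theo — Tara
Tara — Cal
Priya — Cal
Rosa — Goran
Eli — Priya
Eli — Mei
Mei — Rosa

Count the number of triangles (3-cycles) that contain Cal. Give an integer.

0

Cal's neighbors are Goran, Priya, and Tara, but none of them are tied to each other, so no triangle contains Cal.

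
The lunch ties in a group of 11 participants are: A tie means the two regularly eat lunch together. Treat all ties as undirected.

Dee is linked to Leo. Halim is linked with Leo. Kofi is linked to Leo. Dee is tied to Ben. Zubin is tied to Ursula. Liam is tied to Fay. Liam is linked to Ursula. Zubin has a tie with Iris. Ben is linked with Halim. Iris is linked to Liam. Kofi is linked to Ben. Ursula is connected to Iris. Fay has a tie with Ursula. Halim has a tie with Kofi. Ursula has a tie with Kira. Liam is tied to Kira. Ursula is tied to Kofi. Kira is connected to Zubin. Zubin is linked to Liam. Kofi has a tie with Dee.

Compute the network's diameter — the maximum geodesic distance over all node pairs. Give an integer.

Eccentricity of each node (its greatest distance to any other): Ben:3, Dee:3, Fay:3, Halim:3, Iris:3, Kira:3, Kofi:2, Leo:3, Liam:3, Ursula:2, Zubin:3.
The maximum eccentricity is 3, realized for instance by the pair Kira–Ben via Kira – Ursula – Kofi – Ben. So the diameter is 3.

3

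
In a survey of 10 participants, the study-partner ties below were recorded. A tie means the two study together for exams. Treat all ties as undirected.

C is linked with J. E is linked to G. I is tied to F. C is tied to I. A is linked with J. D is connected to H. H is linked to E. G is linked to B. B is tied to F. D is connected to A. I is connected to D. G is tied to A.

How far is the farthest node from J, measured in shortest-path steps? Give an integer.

Distances from J: A:1, B:3, C:1, D:2, E:3, F:3, G:2, H:3, I:2.
The largest is 3 (to F, E, B, and H), so the eccentricity of J is 3.

3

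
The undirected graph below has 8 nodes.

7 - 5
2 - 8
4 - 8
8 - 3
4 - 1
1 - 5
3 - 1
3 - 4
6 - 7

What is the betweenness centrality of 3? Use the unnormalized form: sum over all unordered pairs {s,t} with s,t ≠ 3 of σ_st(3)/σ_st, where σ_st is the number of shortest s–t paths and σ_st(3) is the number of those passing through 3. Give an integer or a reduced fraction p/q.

Pairs whose geodesics pass through 3 — 2–1: 1/2; 2–5: 1/2; 2–7: 1/2; 2–6: 1/2; 1–8: 1/2; 8–5: 1/2; 8–7: 1/2; 8–6: 1/2.
All other pairs contribute 0.
Summing the contributions gives betweenness(3) = 4.

4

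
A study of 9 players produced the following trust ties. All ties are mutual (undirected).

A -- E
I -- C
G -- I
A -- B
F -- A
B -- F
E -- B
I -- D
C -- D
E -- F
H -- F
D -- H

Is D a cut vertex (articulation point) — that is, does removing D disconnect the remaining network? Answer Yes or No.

Yes

Removing D leaves {A, B, E, F, and H} with no path to {C, G, and I}, so the network splits into 2 components. D is a cut vertex.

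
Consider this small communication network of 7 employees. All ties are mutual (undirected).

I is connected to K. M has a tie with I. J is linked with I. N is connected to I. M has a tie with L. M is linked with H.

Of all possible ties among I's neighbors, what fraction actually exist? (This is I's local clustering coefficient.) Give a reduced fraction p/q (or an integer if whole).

0

I's neighbors: J, K, M, and N (k = 4).
Possible neighbor pairs: C(4,2) = 6. Edges among them: none → e = 0.
Clustering(I) = 0/6 = 0.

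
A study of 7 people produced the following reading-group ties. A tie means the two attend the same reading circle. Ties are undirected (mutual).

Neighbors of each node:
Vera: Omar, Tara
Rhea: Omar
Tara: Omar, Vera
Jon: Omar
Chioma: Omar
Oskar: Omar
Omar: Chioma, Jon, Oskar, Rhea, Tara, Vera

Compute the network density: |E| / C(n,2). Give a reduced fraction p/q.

There are 7 edges and 7 nodes, so the maximum possible is C(7,2) = 21.
Density = 7/21 = 1/3.

1/3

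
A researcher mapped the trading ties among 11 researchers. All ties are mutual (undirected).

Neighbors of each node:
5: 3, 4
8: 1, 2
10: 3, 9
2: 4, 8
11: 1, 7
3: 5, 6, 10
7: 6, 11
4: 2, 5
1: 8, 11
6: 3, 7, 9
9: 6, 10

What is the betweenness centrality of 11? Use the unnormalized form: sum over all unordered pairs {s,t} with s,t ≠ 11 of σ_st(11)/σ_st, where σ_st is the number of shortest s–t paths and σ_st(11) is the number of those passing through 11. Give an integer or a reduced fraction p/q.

Pairs whose geodesics pass through 11 — 7–2: 1; 7–8: 1; 7–1: 1; 6–8: 1; 6–1: 1; 9–8: 1; 9–1: 1; 10–1: 2/2; 3–1: 1.
All other pairs contribute 0.
Summing the contributions gives betweenness(11) = 9.

9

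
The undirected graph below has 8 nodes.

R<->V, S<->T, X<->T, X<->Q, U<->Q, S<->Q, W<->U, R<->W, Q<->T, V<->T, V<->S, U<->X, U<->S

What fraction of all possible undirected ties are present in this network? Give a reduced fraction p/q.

13/28

There are 13 edges and 8 nodes, so the maximum possible is C(8,2) = 28.
Density = 13/28.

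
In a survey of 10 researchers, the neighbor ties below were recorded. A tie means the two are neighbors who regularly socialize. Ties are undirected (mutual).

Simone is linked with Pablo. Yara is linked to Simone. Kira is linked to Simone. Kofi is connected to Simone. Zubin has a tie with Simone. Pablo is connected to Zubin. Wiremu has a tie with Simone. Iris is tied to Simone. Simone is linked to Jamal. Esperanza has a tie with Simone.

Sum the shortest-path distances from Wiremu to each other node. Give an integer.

Distances from Wiremu: Esperanza:2, Iris:2, Jamal:2, Kira:2, Kofi:2, Pablo:2, Simone:1, Yara:2, Zubin:2.
Sum = 2 + 2 + 2 + 2 + 2 + 2 + 1 + 2 + 2 = 17.

17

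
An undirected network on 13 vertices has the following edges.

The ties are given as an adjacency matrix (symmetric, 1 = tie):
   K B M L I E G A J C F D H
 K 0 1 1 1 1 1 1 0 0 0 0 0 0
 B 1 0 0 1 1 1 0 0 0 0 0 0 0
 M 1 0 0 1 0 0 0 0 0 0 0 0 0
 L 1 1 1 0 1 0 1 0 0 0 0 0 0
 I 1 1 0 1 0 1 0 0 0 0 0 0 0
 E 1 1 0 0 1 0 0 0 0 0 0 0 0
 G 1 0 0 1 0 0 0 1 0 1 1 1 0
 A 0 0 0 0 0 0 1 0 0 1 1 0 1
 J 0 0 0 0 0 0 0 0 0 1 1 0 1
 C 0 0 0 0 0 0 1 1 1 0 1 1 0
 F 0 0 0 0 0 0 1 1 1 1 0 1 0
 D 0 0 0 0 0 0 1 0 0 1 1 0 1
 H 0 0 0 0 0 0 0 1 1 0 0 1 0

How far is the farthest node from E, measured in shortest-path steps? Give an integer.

Distances from E: A:3, B:1, C:3, D:3, F:3, G:2, H:4, I:1, J:4, K:1, L:2, M:2.
The largest is 4 (to H and J), so the eccentricity of E is 4.

4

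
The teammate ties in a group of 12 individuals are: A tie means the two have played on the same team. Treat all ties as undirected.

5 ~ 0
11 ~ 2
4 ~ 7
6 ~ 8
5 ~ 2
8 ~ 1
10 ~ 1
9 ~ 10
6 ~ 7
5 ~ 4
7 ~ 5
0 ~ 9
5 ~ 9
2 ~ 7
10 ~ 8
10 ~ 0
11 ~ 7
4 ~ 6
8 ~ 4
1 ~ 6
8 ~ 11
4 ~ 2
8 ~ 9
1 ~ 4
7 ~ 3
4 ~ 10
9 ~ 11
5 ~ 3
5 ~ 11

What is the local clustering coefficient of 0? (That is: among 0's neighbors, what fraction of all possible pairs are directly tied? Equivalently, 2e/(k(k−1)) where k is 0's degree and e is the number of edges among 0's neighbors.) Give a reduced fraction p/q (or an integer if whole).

0's neighbors: 5, 9, and 10 (k = 3).
Possible neighbor pairs: C(3,2) = 3. Edges among them: 5–9, 9–10 → e = 2.
Clustering(0) = 2/3.

2/3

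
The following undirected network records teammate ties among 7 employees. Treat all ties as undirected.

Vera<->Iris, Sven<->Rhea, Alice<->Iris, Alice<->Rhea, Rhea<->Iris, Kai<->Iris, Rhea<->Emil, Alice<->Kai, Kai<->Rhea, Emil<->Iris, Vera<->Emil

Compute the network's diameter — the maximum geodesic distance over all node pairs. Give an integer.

3

Eccentricity of each node (its greatest distance to any other): Alice:2, Emil:2, Iris:2, Kai:2, Rhea:2, Sven:3, Vera:3.
The maximum eccentricity is 3, realized for instance by the pair Vera–Sven via Vera – Emil – Rhea – Sven. So the diameter is 3.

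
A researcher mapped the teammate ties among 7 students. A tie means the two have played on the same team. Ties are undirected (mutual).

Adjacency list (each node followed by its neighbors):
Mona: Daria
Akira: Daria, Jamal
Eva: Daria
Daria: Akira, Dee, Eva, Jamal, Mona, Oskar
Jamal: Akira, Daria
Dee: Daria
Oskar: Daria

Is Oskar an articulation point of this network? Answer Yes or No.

No

Even without Oskar, every remaining node can still reach every other (the residual graph is connected), so Oskar is not a cut vertex.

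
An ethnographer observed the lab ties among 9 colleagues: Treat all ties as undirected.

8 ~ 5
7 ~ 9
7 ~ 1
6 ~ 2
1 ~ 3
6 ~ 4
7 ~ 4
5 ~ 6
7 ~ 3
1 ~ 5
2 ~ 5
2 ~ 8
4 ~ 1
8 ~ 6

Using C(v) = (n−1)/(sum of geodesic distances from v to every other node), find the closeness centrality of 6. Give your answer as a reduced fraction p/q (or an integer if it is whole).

4/7

Distances from 6: 1:2, 2:1, 3:3, 4:1, 5:1, 7:2, 8:1, 9:3. Sum = 14.
n = 9, so closeness = 8/14 = 4/7.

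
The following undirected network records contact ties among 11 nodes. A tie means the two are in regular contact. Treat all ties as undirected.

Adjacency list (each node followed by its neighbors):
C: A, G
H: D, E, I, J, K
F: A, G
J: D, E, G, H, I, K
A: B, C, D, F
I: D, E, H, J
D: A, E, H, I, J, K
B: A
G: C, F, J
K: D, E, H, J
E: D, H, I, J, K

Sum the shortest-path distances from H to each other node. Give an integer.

18

Distances from H: A:2, B:3, C:3, D:1, E:1, F:3, G:2, I:1, J:1, K:1.
Sum = 2 + 3 + 3 + 1 + 1 + 3 + 2 + 1 + 1 + 1 = 18.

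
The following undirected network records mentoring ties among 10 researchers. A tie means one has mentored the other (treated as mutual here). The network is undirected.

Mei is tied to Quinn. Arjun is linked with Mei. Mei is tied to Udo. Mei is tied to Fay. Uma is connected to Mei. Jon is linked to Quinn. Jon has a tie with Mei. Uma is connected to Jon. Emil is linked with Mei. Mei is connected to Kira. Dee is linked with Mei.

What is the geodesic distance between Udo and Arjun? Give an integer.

2

One shortest route is Udo – Mei – Arjun, which uses 2 edges, and Udo and Arjun are not directly tied, so nothing shorter exists. So d(Udo,Arjun) = 2.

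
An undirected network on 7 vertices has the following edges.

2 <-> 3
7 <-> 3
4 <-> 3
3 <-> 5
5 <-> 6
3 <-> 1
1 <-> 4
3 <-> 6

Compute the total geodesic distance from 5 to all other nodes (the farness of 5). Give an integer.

10

Distances from 5: 1:2, 2:2, 3:1, 4:2, 6:1, 7:2.
Sum = 2 + 2 + 1 + 2 + 1 + 2 = 10.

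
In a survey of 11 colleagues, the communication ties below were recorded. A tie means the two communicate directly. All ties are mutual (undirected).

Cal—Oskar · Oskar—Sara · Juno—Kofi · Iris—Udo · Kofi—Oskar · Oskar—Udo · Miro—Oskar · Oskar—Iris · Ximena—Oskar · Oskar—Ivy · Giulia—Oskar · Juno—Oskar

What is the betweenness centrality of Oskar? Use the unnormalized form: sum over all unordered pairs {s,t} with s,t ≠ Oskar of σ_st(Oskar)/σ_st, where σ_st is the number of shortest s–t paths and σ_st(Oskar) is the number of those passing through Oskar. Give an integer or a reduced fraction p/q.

43

Pairs whose geodesics pass through Oskar — Udo–Ivy: 1; Udo–Giulia: 1; Udo–Miro: 1; Udo–Kofi: 1; Udo–Juno: 1; Udo–Ximena: 1; Udo–Sara: 1; Udo–Cal: 1; Iris–Ivy: 1; Iris–Giulia: 1; Iris–Miro: 1; Iris–Kofi: 1; Iris–Juno: 1; Iris–Ximena: 1 … (+29 more pairs).
All other pairs contribute 0.
Summing the contributions gives betweenness(Oskar) = 43.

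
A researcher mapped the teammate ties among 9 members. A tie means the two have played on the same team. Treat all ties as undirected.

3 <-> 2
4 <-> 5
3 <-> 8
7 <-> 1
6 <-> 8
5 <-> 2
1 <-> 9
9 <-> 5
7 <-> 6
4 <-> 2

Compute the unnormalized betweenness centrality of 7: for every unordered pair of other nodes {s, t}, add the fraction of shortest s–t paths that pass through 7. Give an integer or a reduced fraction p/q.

9/2

Pairs whose geodesics pass through 7 — 3–1: 1/2; 8–1: 1; 8–9: 1/2; 6–1: 1; 6–9: 1; 6–5: 1/2.
All other pairs contribute 0.
Summing the contributions gives betweenness(7) = 9/2.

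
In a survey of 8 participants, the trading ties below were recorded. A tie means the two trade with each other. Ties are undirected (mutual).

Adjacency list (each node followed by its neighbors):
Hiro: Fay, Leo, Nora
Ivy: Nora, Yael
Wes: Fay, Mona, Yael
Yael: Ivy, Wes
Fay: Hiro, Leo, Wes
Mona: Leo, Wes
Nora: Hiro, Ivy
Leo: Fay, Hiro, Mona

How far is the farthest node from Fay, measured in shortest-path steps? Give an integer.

Distances from Fay: Hiro:1, Ivy:3, Leo:1, Mona:2, Nora:2, Wes:1, Yael:2.
The largest is 3 (to Ivy), so the eccentricity of Fay is 3.

3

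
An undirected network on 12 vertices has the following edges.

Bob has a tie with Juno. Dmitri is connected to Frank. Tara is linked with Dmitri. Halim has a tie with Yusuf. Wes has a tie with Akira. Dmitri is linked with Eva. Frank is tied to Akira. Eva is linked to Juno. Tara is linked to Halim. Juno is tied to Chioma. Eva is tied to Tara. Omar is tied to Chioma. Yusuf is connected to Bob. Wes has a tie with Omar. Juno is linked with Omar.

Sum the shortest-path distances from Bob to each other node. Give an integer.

Distances from Bob: Akira:4, Chioma:2, Dmitri:3, Eva:2, Frank:4, Halim:2, Juno:1, Omar:2, Tara:3, Wes:3, Yusuf:1.
Sum = 4 + 2 + 3 + 2 + 4 + 2 + 1 + 2 + 3 + 3 + 1 = 27.

27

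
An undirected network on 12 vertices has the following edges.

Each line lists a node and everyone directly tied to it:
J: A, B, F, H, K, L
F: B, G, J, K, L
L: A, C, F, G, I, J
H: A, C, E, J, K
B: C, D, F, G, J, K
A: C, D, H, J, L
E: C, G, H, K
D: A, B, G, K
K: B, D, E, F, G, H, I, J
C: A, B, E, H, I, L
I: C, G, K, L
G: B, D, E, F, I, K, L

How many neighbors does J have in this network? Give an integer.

J is directly tied to A, B, F, H, K, and L. That is 6 neighbors, so the degree of J is 6.

6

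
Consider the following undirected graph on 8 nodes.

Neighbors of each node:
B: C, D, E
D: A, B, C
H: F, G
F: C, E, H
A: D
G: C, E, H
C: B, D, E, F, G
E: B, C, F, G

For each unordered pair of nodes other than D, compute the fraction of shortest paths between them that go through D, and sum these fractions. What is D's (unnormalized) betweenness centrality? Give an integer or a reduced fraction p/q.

6

Pairs whose geodesics pass through D — F–A: 1; G–A: 1; B–A: 1; E–A: 2/2; C–A: 1; H–A: 2/2.
All other pairs contribute 0.
Summing the contributions gives betweenness(D) = 6.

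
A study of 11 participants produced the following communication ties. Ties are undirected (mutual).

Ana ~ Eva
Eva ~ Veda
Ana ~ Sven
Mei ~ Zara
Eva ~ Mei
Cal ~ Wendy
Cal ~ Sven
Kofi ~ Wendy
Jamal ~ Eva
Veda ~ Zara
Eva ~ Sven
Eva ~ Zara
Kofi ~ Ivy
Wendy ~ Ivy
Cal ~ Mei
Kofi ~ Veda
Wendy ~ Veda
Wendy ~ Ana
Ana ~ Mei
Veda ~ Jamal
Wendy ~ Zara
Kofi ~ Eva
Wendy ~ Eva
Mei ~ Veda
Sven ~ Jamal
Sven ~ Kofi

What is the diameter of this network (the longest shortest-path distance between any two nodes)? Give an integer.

Eccentricity of each node (its greatest distance to any other): Ana:2, Cal:2, Eva:2, Ivy:3, Jamal:3, Kofi:2, Mei:3, Sven:2, Veda:2, Wendy:2, Zara:2.
The maximum eccentricity is 3, realized for instance by the pair Ivy–Jamal via Ivy – Wendy – Eva – Jamal. So the diameter is 3.

3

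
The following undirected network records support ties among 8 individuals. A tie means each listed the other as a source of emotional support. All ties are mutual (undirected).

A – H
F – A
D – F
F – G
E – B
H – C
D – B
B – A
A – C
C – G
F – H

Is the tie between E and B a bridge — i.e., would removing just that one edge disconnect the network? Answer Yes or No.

Yes

Without the E–B edge there is no alternate route between E and B, so the network disconnects. It is a bridge.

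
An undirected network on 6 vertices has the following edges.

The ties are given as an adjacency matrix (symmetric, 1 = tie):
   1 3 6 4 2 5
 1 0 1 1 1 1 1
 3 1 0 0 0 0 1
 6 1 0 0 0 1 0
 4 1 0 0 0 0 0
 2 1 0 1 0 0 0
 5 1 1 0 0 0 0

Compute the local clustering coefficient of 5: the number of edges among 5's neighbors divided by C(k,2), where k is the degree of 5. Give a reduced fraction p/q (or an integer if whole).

5's neighbors: 1 and 3 (k = 2).
Possible neighbor pairs: C(2,2) = 1. Edges among them: 1–3 → e = 1.
Clustering(5) = 1/1.

1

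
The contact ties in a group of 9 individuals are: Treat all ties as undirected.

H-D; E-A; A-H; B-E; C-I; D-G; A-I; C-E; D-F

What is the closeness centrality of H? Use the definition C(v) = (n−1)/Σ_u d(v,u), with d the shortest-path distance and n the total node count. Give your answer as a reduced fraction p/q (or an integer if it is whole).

1/2

Distances from H: A:1, B:3, C:3, D:1, E:2, F:2, G:2, I:2. Sum = 16.
n = 9, so closeness = 8/16 = 1/2.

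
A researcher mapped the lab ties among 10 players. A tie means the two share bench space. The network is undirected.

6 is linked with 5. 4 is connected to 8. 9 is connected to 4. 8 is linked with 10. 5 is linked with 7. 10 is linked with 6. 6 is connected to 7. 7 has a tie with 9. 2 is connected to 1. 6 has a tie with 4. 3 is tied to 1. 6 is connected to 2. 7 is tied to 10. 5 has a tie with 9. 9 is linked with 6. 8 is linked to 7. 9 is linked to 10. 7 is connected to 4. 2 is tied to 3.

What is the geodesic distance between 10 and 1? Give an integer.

3

One shortest route is 10 – 6 – 2 – 1, which uses 3 edges, and at distance 2 from 10 we only reach {2, 4, 5}, which does not include 1. So d(10,1) = 3.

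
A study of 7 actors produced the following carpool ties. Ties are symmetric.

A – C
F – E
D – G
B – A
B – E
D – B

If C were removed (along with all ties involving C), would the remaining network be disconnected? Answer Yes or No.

No

Even without C, every remaining node can still reach every other (the residual graph is connected), so C is not a cut vertex.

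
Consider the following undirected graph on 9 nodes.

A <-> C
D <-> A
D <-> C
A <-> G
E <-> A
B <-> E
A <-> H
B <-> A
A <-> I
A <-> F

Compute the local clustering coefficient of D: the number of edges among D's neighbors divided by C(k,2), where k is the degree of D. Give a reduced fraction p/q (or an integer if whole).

1

D's neighbors: A and C (k = 2).
Possible neighbor pairs: C(2,2) = 1. Edges among them: A–C → e = 1.
Clustering(D) = 1/1.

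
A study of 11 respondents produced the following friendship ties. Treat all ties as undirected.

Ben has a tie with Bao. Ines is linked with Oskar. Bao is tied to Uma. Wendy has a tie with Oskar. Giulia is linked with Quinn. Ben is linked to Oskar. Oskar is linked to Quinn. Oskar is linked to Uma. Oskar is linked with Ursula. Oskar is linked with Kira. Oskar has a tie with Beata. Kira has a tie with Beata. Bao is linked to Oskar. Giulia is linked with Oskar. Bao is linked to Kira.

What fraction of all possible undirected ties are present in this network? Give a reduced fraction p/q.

There are 15 edges and 11 nodes, so the maximum possible is C(11,2) = 55.
Density = 15/55 = 3/11.

3/11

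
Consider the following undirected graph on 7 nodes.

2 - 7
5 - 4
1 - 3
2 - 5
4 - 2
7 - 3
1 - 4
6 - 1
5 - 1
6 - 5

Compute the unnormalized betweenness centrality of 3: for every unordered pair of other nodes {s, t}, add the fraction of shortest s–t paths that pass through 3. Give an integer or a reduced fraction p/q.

3/2

Pairs whose geodesics pass through 3 — 1–7: 1; 6–7: 1/2.
All other pairs contribute 0.
Summing the contributions gives betweenness(3) = 3/2.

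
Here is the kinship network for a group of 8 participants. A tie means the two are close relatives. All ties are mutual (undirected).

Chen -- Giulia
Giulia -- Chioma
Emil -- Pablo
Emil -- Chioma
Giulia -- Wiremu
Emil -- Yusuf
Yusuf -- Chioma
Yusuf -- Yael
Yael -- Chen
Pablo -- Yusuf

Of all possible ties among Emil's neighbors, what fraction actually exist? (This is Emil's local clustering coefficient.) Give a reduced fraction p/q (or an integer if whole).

Emil's neighbors: Chioma, Pablo, and Yusuf (k = 3).
Possible neighbor pairs: C(3,2) = 3. Edges among them: Chioma–Yusuf, Pablo–Yusuf → e = 2.
Clustering(Emil) = 2/3.

2/3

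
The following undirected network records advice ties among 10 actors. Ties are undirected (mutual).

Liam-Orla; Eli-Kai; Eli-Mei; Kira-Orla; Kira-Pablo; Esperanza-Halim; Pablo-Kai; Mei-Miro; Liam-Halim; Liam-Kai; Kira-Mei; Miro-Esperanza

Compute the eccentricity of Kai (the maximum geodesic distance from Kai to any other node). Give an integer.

3

Distances from Kai: Eli:1, Esperanza:3, Halim:2, Kira:2, Liam:1, Mei:2, Miro:3, Orla:2, Pablo:1.
The largest is 3 (to Miro and Esperanza), so the eccentricity of Kai is 3.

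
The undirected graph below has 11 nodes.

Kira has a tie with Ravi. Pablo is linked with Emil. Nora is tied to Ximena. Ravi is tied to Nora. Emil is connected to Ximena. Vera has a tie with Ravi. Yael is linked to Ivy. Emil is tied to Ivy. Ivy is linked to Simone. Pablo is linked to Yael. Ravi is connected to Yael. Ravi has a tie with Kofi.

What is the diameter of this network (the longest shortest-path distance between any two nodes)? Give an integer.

Eccentricity of each node (its greatest distance to any other): Emil:4, Ivy:3, Kira:4, Kofi:4, Nora:4, Pablo:3, Ravi:3, Simone:4, Vera:4, Ximena:3, Yael:3.
The maximum eccentricity is 4, realized for instance by the pair Simone–Nora via Simone – Ivy – Emil – Ximena – Nora. So the diameter is 4.

4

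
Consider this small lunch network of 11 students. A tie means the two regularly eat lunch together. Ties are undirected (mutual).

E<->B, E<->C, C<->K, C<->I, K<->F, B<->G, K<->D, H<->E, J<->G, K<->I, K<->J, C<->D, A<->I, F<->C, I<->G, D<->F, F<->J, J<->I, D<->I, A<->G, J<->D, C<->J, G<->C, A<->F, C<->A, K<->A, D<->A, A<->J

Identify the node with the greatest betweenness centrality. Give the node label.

Unnormalized betweenness of each node: A:101/60, B:1, C:46/3, D:1/5, E:203/20, F:0, G:117/20, H:0, I:9/10, J:101/60, K:1/5.
C has the largest value, 46/3, making it the main broker — the node through which the most shortest paths run.

C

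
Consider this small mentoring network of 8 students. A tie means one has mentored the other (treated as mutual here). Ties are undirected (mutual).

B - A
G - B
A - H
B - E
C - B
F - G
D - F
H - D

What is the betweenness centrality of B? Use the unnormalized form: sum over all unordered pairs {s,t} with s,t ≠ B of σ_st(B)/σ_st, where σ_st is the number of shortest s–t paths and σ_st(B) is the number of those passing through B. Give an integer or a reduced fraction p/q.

Pairs whose geodesics pass through B — A–G: 1; A–C: 1; A–E: 1; A–F: 1/2; D–C: 2/2; D–E: 2/2; H–G: 1/2; H–C: 1; H–E: 1; G–C: 1; G–E: 1; C–E: 1; C–F: 1; E–F: 1.
All other pairs contribute 0.
Summing the contributions gives betweenness(B) = 13.

13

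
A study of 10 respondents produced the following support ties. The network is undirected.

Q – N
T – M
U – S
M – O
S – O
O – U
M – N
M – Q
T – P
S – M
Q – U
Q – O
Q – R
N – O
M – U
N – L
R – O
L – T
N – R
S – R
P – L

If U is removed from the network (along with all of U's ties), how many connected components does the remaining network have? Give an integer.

U's neighbors (M, O, Q, and S) remain reachable from one another through other ties, so the rest of the network stays in one piece.

1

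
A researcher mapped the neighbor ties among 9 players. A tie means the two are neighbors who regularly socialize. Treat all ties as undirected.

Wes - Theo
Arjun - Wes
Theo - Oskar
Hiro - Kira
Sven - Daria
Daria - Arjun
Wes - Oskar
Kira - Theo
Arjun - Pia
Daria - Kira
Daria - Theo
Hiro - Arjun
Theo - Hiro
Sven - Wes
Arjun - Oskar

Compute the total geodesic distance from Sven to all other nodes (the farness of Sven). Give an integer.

Distances from Sven: Arjun:2, Daria:1, Hiro:3, Kira:2, Oskar:2, Pia:3, Theo:2, Wes:1.
Sum = 2 + 1 + 3 + 2 + 2 + 3 + 2 + 1 = 16.

16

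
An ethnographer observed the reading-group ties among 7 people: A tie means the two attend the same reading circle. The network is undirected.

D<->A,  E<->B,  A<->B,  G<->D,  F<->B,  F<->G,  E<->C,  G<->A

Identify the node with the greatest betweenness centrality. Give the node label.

B

Unnormalized betweenness of each node: A:9/2, B:17/2, C:0, D:0, E:5, F:3/2, G:3/2.
B has the largest value, 17/2, making it the main broker — the node through which the most shortest paths run.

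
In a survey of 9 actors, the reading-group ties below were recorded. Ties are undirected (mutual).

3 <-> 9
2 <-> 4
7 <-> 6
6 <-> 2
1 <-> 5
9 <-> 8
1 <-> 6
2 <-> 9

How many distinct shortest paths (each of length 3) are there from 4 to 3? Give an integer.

1

The shortest distance is 3, and the only length-3 path is 4–2–9–3. So there is exactly 1 shortest path.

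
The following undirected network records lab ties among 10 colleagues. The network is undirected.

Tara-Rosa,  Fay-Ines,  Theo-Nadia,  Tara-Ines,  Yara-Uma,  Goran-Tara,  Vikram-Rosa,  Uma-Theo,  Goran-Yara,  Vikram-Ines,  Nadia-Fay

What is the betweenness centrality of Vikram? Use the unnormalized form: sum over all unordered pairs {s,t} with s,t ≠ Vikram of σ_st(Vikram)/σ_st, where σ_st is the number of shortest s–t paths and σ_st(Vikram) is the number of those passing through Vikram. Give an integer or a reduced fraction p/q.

11/6

Pairs whose geodesics pass through Vikram — Ines–Rosa: 1/2; Rosa–Theo: 1/3; Rosa–Nadia: 1/2; Rosa–Fay: 1/2.
All other pairs contribute 0.
Summing the contributions gives betweenness(Vikram) = 11/6.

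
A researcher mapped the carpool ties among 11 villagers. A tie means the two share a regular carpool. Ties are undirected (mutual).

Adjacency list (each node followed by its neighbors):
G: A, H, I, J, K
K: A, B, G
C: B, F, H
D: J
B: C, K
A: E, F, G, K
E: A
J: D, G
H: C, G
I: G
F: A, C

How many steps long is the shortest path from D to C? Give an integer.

One shortest route is D – J – G – H – C, which uses 4 edges, and at distance 3 from D we only reach {A, H, I, K}, which does not include C. So d(D,C) = 4.

4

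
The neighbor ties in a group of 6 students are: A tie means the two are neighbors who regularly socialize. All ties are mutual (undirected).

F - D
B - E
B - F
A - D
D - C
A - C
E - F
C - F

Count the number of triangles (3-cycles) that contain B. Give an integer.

B's neighbors: E and F.
Neighbor pairs that are themselves tied: B–E–F. Each forms one triangle with B, for 1 in total.

1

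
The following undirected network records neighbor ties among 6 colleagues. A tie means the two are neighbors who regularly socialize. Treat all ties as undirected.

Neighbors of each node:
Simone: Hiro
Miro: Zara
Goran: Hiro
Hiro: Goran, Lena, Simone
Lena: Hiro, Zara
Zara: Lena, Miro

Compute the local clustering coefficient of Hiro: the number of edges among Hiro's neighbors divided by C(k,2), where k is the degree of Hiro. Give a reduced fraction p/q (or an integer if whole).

0

Hiro's neighbors: Goran, Lena, and Simone (k = 3).
Possible neighbor pairs: C(3,2) = 3. Edges among them: none → e = 0.
Clustering(Hiro) = 0/3 = 0.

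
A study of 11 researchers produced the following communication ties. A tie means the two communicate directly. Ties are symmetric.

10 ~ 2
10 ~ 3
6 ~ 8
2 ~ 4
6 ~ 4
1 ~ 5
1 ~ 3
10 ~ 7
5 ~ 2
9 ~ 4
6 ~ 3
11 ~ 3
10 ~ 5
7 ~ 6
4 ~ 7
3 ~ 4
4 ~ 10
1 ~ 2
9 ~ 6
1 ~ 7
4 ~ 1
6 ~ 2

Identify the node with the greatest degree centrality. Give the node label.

4

Degrees — 1:5, 2:5, 3:5, 4:7, 5:3, 6:6, 7:4, 8:1, 9:2, 10:5, 11:1.
The maximum is 7, attained only by 4.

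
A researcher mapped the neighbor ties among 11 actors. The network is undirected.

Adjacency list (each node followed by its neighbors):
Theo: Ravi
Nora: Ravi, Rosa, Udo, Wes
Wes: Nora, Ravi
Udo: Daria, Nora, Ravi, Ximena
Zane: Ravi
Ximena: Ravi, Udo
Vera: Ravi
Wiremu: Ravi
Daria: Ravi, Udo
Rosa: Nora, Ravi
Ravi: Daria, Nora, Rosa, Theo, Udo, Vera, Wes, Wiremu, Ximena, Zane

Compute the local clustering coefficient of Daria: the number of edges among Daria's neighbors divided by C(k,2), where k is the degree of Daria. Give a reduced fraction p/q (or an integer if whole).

Daria's neighbors: Ravi and Udo (k = 2).
Possible neighbor pairs: C(2,2) = 1. Edges among them: Ravi–Udo → e = 1.
Clustering(Daria) = 1/1.

1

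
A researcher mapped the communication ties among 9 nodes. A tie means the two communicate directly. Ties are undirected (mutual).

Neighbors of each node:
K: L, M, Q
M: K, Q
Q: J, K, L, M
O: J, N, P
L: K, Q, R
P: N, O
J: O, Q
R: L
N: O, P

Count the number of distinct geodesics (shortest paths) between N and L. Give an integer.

1

The shortest distance is 4, and the only length-4 path is N–O–J–Q–L. So there is exactly 1 shortest path.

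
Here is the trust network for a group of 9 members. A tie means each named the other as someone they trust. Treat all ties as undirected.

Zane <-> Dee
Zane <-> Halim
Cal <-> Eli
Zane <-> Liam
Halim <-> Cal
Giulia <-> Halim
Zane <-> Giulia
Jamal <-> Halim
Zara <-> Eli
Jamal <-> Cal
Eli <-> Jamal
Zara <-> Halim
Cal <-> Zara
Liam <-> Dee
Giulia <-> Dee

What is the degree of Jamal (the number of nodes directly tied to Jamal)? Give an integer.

Jamal is directly tied to Cal, Eli, and Halim. That is 3 neighbors, so the degree of Jamal is 3.

3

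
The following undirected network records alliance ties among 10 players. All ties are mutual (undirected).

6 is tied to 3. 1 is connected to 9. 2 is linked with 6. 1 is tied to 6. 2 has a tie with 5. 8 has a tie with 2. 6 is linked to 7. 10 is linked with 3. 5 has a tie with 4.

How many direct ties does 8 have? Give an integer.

1

8 is directly tied to 2. That is 1 neighbor, so the degree of 8 is 1.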